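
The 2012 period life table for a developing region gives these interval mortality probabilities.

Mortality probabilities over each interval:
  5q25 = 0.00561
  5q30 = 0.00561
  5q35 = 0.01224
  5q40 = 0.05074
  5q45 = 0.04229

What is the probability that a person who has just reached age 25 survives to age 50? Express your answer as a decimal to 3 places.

Survival from 25 to 50 is the product of surviving each interval: (1 − 0.00561) × (1 − 0.00561) × (1 − 0.01224) × (1 − 0.05074) × (1 − 0.04229).
= 0.99439 × 0.99439 × 0.98776 × 0.94926 × 0.95771 = 0.887941.

0.888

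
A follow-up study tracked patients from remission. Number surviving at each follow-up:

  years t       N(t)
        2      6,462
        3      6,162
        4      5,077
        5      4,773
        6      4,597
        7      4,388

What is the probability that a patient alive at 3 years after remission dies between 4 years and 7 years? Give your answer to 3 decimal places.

This is the probability of reaching 4 but not 7, conditional on being alive at 3: (N(4) − N(7)) / N(3).
= (5,077 − 4,388) / 6,162 = 689 / 6,162 = 0.111814.

0.112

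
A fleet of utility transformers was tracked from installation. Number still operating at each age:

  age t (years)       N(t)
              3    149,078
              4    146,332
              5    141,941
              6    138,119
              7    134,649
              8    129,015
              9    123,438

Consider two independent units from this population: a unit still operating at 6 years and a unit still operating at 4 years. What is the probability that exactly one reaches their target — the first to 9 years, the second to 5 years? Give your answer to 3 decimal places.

p₁ = N(9)/N(6) = 123,438/138,119 = 0.893708; p₂ = N(5)/N(4) = 141,941/146,332 = 0.969993.
P(exactly one) = p₁(1−p₂) + (1−p₁)p₂ = 0.026817 + 0.103102 = 0.129920.

0.130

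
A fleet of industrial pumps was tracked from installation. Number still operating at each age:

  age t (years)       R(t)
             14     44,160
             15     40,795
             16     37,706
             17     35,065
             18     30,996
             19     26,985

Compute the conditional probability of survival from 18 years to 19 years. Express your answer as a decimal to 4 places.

0.8706

The conditional survival probability is R(19)/R(18) = 26,985/30,996 = 0.870596.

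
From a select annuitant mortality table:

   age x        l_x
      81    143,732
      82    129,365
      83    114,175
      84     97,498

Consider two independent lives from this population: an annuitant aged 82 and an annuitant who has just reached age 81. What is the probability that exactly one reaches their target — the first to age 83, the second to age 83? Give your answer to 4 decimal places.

0.2748

p₁ = l_83/l_82 = 114,175/129,365 = 0.882580; p₂ = l_83/l_81 = 114,175/143,732 = 0.794360.
P(exactly one) = p₁(1−p₂) + (1−p₁)p₂ = 0.181494 + 0.093274 = 0.274768.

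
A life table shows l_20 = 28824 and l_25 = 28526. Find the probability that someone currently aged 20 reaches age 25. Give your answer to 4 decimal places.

0.9897

We want 5p20 = l_25/l_20.
The conditional survival probability is l_25/l_20 = 28526/28824 = 0.989661.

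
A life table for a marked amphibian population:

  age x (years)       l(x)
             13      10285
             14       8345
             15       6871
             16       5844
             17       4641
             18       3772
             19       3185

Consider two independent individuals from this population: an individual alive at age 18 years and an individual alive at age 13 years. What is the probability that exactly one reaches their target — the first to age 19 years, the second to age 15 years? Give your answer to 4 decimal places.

0.3842

p₁ = l(19)/l(18) = 3185/3772 = 0.844380; p₂ = l(15)/l(13) = 6871/10285 = 0.668060.
P(exactly one) = p₁(1−p₂) + (1−p₁)p₂ = 0.280283 + 0.103963 = 0.384247.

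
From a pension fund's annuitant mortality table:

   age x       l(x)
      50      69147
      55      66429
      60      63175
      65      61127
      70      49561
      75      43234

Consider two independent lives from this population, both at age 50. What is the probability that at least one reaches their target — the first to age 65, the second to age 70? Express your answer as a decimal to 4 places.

0.9671

p₁ = l(65)/l(50) = 61127/69147 = 0.884015; p₂ = l(70)/l(50) = 49561/69147 = 0.716748.
P(at least one) = 1 − (1−p₁)(1−p₂) = 1 − 0.115985 × 0.283252 = 0.967147.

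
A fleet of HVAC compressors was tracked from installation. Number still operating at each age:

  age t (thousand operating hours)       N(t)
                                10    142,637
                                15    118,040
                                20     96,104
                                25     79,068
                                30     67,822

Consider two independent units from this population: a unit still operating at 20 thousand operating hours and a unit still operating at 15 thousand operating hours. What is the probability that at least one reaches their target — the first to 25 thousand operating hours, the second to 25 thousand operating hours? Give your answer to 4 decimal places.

0.9415

p₁ = N(25)/N(20) = 79,068/96,104 = 0.822734; p₂ = N(25)/N(15) = 79,068/118,040 = 0.669841.
P(at least one) = 1 − (1−p₁)(1−p₂) = 1 − 0.177266 × 0.330159 = 0.941474.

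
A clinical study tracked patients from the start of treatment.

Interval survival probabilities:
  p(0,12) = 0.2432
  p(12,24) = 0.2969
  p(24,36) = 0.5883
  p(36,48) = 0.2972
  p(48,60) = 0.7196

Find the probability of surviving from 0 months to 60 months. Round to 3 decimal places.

0.009

Chaining the interval survival probabilities: 0.2432 × 0.2969 × 0.5883 × 0.2972 × 0.7196.
= 0.009085.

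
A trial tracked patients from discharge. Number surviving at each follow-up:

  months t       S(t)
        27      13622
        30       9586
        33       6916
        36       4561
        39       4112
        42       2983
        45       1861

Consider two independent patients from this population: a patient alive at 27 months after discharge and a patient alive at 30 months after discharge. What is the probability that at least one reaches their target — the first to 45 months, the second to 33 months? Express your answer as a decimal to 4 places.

p₁ = S(45)/S(27) = 1861/13622 = 0.136617; p₂ = S(33)/S(30) = 6916/9586 = 0.721469.
P(at least one) = 1 − (1−p₁)(1−p₂) = 1 − 0.863383 × 0.278531 = 0.759521.

0.7595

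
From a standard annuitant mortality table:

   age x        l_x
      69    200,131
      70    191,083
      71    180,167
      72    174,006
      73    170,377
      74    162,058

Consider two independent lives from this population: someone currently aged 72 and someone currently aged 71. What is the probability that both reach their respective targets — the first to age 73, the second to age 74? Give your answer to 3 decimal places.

0.881

p₁ = l_73/l_72 = 170,377/174,006 = 0.979144; p₂ = l_74/l_71 = 162,058/180,167 = 0.899488.
P(both) = p₁ × p₂ = 0.979144 × 0.899488 = 0.880728.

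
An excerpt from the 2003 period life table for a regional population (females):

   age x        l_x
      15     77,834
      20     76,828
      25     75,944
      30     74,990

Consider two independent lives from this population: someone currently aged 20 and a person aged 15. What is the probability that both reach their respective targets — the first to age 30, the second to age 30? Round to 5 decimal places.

p₁ = l_30/l_20 = 74,990/76,828 = 0.976076; p₂ = l_30/l_15 = 74,990/77,834 = 0.963461.
P(both) = p₁ × p₂ = 0.976076 × 0.963461 = 0.940411.

0.94041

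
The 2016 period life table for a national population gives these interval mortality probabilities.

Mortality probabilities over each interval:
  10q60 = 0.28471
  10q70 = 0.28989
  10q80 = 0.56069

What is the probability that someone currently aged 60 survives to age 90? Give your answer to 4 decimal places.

The overall survival probability is (1 − 0.28471) × (1 − 0.28989) × (1 − 0.56069).
= 0.71529 × 0.71011 × 0.43931 = 0.223141.

0.2231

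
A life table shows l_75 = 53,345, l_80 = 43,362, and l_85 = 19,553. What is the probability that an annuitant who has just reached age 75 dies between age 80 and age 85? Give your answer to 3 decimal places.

We want 5|5q75 = (l_80 − l_85)/l_75.
This is the probability of reaching 80 but not 85, conditional on being alive at 75: (l_80 − l_85) / l_75.
= (43,362 − 19,553) / 53,345 = 23,809 / 53,345 = 0.446321.

0.446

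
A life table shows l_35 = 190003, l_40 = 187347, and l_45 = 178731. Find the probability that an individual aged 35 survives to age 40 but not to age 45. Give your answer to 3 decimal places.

0.045

We want 5|5q35 = (l_40 − l_45)/l_35.
This is the probability of reaching 40 but not 45, conditional on being alive at 35: (l_40 − l_45) / l_35.
= (187347 − 178731) / 190003 = 8616 / 190003 = 0.045347.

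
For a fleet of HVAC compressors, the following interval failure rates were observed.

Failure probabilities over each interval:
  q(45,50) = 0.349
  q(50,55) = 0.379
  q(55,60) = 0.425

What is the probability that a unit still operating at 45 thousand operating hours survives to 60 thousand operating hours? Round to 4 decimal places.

0.2325

P(survive 45→60) = (1 − 0.349) × (1 − 0.379) × (1 − 0.425).
= 0.651 × 0.621 × 0.575 = 0.232456.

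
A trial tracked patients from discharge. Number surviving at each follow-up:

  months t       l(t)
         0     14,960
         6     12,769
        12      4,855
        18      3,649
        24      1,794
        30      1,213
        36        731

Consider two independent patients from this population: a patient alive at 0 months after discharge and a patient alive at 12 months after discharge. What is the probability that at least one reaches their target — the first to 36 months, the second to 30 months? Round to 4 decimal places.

p₁ = l(36)/l(0) = 731/14,960 = 0.048864; p₂ = l(30)/l(12) = 1,213/4,855 = 0.249846.
P(at least one) = 1 − (1−p₁)(1−p₂) = 1 − 0.951136 × 0.750154 = 0.286502.

0.2865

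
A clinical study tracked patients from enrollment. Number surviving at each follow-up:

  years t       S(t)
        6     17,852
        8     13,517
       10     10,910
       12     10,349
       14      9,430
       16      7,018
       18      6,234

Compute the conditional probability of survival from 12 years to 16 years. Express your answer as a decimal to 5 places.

0.67813

The conditional survival probability is S(16)/S(12) = 7,018/10,349 = 0.678133.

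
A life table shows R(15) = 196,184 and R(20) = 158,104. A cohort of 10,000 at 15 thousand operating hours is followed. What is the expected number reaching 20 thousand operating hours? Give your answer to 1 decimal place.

The relevant probability is 158,104/196,184 = 0.805897.
Expected number = 10,000 × 0.805897 = 8059.0.

8059.0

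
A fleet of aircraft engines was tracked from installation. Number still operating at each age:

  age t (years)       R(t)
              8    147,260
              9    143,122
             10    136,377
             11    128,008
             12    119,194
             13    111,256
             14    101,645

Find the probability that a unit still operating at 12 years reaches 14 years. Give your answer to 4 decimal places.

The conditional survival probability is R(14)/R(12) = 101,645/119,194 = 0.852769.

0.8528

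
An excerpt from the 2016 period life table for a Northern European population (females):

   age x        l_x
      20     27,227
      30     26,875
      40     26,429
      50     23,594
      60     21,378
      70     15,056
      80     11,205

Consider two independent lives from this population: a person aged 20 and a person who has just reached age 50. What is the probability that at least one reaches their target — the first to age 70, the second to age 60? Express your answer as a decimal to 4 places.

p₁ = l_70/l_20 = 15,056/27,227 = 0.552980; p₂ = l_60/l_50 = 21,378/23,594 = 0.906078.
P(at least one) = 1 − (1−p₁)(1−p₂) = 1 − 0.447020 × 0.093922 = 0.958015.

0.9580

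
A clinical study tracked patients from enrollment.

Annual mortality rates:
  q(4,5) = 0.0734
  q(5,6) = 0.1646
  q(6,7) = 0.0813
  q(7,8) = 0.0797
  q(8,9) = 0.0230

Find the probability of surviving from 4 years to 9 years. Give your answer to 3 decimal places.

The overall survival probability is (1 − 0.0734) × (1 − 0.1646) × (1 − 0.0813) × (1 − 0.0797) × (1 − 0.0230).
= 0.9266 × 0.8354 × 0.9187 × 0.9203 × 0.9770 = 0.639417.

0.639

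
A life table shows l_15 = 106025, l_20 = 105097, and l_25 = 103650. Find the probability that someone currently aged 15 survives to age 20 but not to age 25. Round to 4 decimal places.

We want 5|5q15 = (l_20 − l_25)/l_15.
This is the probability of reaching 20 but not 25, conditional on being alive at 15: (l_20 − l_25) / l_15.
= (105097 − 103650) / 106025 = 1447 / 106025 = 0.013648.

0.0136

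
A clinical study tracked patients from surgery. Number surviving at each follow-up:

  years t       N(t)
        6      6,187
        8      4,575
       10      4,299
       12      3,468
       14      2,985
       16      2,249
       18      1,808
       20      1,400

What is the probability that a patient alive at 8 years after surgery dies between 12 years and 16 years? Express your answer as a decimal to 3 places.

0.266

This is the probability of reaching 12 but not 16, conditional on being alive at 8: (N(12) − N(16)) / N(8).
= (3,468 − 2,249) / 4,575 = 1,219 / 4,575 = 0.266448.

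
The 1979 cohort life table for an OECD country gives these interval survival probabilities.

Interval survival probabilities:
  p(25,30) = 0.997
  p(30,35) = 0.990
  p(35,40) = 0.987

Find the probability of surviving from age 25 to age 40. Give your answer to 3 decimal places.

The overall survival probability is 0.997 × 0.990 × 0.987.
= 0.974199.

0.974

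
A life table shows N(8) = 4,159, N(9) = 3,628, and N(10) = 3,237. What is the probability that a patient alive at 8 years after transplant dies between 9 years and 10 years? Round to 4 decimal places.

0.0940

This is the probability of reaching 9 but not 10, conditional on being alive at 8: (N(9) − N(10)) / N(8).
= (3,628 − 3,237) / 4,159 = 391 / 4,159 = 0.094013.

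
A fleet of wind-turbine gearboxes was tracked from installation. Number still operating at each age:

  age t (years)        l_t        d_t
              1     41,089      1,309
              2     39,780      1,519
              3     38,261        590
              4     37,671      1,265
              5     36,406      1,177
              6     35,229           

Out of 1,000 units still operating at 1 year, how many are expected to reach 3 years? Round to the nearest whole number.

The relevant probability is 38,261/41,089 = 0.931174.
Expected number = 1,000 × 0.931174 = 931.

931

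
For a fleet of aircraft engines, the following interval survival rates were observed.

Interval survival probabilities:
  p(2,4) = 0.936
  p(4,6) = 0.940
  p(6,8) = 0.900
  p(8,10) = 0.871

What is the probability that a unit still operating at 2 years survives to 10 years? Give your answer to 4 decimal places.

P(survive 2→10) = 0.936 × 0.940 × 0.900 × 0.871.
= 0.689707.

0.6897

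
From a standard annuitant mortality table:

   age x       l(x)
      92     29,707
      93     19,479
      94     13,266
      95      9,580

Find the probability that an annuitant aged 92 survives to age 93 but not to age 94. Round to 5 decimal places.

0.20914

This is the probability of reaching 93 but not 94, conditional on being alive at 92: (l(93) − l(94)) / l(92).
= (19,479 − 13,266) / 29,707 = 6,213 / 29,707 = 0.209143.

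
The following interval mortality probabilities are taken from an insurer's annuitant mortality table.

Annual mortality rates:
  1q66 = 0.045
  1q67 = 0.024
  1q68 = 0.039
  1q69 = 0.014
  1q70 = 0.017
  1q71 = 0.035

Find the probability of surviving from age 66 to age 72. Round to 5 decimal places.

0.83779

The overall survival probability is (1 − 0.045) × (1 − 0.024) × (1 − 0.039) × (1 − 0.014) × (1 − 0.017) × (1 − 0.035).
= 0.955 × 0.976 × 0.961 × 0.986 × 0.983 × 0.965 = 0.837788.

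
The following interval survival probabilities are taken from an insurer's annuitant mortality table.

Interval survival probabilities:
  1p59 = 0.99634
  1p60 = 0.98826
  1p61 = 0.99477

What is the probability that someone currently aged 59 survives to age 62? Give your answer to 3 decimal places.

Chaining the interval survival probabilities: 0.99634 × 0.98826 × 0.99477.
= 0.979493.

0.979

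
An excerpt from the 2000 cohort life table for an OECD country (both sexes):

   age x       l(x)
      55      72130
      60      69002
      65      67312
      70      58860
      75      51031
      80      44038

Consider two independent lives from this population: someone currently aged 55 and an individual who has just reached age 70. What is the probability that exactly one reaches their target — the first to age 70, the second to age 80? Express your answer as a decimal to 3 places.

p₁ = l(70)/l(55) = 58860/72130 = 0.816027; p₂ = l(80)/l(70) = 44038/58860 = 0.748182.
P(exactly one) = p₁(1−p₂) + (1−p₁)p₂ = 0.205490 + 0.137645 = 0.343136.

0.343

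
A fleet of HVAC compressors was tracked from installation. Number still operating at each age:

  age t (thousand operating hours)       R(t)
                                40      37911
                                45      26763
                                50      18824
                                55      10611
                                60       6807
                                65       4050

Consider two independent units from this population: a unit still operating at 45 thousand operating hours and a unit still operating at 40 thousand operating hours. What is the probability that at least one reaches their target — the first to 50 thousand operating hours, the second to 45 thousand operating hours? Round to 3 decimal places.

p₁ = R(50)/R(45) = 18824/26763 = 0.703359; p₂ = R(45)/R(40) = 26763/37911 = 0.705943.
P(at least one) = 1 − (1−p₁)(1−p₂) = 1 − 0.296641 × 0.294057 = 0.912771.

0.913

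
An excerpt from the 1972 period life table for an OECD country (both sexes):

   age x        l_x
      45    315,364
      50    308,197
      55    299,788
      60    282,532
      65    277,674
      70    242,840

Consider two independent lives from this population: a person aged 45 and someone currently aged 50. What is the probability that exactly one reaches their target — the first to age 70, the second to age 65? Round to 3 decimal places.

p₁ = l_70/l_45 = 242,840/315,364 = 0.770031; p₂ = l_65/l_50 = 277,674/308,197 = 0.900963.
P(exactly one) = p₁(1−p₂) + (1−p₁)p₂ = 0.076262 + 0.207194 = 0.283455.

0.283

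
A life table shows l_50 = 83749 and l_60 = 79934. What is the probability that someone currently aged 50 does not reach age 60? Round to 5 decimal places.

P(die before 60 | alive at 50) = 1 − l_60/l_50 = 1 − 79934/83749 = (3815)/83749 = 0.045553.

0.04555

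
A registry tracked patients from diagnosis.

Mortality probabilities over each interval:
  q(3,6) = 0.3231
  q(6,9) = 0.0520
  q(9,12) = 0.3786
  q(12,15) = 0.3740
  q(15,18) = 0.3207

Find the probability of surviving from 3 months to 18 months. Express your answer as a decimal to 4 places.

The overall survival probability is (1 − 0.3231) × (1 − 0.0520) × (1 − 0.3786) × (1 − 0.3740) × (1 − 0.3207).
= 0.6769 × 0.9480 × 0.6214 × 0.6260 × 0.6793 = 0.169566.

0.1696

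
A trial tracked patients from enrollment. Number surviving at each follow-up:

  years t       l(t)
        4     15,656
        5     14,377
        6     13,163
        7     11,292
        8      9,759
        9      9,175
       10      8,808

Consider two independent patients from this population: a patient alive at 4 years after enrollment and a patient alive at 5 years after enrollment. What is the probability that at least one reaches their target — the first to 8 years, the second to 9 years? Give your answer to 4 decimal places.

p₁ = l(8)/l(4) = 9,759/15,656 = 0.623339; p₂ = l(9)/l(5) = 9,175/14,377 = 0.638172.
P(at least one) = 1 − (1−p₁)(1−p₂) = 1 − 0.376661 × 0.361828 = 0.863714.

0.8637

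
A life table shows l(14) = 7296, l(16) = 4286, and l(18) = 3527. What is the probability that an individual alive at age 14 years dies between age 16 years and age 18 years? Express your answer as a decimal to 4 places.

0.1040

This is the probability of reaching 16 but not 18, conditional on being alive at 14: (l(16) − l(18)) / l(14).
= (4286 − 3527) / 7296 = 759 / 7296 = 0.104030.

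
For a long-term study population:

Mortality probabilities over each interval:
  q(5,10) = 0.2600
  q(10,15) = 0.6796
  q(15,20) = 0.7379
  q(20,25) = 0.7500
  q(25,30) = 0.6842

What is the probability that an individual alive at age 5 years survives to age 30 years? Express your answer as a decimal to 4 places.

0.0049

Survival from 5 to 30 is the product of surviving each interval: (1 − 0.2600) × (1 − 0.6796) × (1 − 0.7379) × (1 − 0.7500) × (1 − 0.6842).
= 0.7400 × 0.3204 × 0.2621 × 0.2500 × 0.3158 = 0.004906.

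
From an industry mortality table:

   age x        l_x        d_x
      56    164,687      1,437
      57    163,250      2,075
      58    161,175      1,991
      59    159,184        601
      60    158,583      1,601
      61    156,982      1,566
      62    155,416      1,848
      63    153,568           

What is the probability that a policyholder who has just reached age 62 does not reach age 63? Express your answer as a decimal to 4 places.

0.0119

P(die before 63 | alive at 62) = 1 − l_63/l_62 = 1 − 153,568/155,416 = (1,848)/155,416 = 0.011891.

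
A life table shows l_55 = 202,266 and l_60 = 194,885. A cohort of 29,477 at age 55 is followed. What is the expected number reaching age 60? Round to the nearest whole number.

28401

The relevant probability is 194,885/202,266 = 0.963508.
Expected number = 29,477 × 0.963508 = 28401.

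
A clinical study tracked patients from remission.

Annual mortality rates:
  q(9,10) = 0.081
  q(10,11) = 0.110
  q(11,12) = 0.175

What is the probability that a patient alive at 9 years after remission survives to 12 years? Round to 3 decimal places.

0.675

Survival from 9 to 12 is the product of surviving each interval: (1 − 0.081) × (1 − 0.110) × (1 − 0.175).
= 0.919 × 0.890 × 0.825 = 0.674776.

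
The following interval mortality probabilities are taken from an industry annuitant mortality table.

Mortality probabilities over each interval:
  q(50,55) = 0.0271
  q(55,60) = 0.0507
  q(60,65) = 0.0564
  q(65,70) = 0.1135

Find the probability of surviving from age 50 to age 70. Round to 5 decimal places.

0.77257

Chaining the interval survival probabilities: (1 − 0.0271) × (1 − 0.0507) × (1 − 0.0564) × (1 − 0.1135).
= 0.9729 × 0.9493 × 0.9436 × 0.8865 = 0.772571.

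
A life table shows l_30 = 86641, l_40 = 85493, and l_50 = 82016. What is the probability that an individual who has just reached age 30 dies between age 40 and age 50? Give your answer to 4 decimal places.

0.0401

We want 10|10q30 = (l_40 − l_50)/l_30.
This is the probability of reaching 40 but not 50, conditional on being alive at 30: (l_40 − l_50) / l_30.
= (85493 − 82016) / 86641 = 3477 / 86641 = 0.040131.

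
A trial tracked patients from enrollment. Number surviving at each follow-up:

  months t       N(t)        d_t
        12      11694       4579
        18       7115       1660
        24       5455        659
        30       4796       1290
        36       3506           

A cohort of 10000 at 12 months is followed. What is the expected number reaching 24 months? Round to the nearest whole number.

4665

The relevant probability is 5455/11694 = 0.466479.
Expected number = 10000 × 0.466479 = 4665.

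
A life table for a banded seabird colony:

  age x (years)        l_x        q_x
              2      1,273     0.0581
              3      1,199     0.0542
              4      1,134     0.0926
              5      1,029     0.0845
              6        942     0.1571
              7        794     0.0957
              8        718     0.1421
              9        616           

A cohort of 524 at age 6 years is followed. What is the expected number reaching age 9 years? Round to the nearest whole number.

343

The relevant probability is 616/942 = 0.653928.
Expected number = 524 × 0.653928 = 343.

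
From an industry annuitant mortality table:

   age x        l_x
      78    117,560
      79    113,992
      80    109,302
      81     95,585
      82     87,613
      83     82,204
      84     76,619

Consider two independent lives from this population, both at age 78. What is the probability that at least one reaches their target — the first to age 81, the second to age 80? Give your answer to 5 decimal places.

p₁ = l_81/l_78 = 95,585/117,560 = 0.813074; p₂ = l_80/l_78 = 109,302/117,560 = 0.929755.
P(at least one) = 1 − (1−p₁)(1−p₂) = 1 − 0.186926 × 0.070245 = 0.986869.

0.98687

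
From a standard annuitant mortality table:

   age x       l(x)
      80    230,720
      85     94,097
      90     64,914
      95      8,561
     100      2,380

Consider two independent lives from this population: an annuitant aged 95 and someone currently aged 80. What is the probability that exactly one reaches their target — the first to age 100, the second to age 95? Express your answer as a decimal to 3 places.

p₁ = l(100)/l(95) = 2,380/8,561 = 0.278005; p₂ = l(95)/l(80) = 8,561/230,720 = 0.037106.
P(exactly one) = p₁(1−p₂) + (1−p₁)p₂ = 0.267689 + 0.026790 = 0.294480.

0.294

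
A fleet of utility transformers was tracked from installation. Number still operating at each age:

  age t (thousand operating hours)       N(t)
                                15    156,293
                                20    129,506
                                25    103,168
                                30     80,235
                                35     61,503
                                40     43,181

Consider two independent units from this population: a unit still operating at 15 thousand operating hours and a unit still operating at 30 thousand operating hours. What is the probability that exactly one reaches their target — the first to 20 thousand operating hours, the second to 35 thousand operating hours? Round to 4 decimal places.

p₁ = N(20)/N(15) = 129,506/156,293 = 0.828610; p₂ = N(35)/N(30) = 61,503/80,235 = 0.766536.
P(exactly one) = p₁(1−p₂) + (1−p₁)p₂ = 0.193451 + 0.131377 = 0.324827.

0.3248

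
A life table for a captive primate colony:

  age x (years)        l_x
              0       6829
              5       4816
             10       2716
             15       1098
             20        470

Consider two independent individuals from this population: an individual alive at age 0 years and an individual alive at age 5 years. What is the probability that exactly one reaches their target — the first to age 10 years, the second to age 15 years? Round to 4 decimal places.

0.4444

p₁ = l_10/l_0 = 2716/6829 = 0.397716; p₂ = l_15/l_5 = 1098/4816 = 0.227990.
P(exactly one) = p₁(1−p₂) + (1−p₁)p₂ = 0.307041 + 0.137315 = 0.444355.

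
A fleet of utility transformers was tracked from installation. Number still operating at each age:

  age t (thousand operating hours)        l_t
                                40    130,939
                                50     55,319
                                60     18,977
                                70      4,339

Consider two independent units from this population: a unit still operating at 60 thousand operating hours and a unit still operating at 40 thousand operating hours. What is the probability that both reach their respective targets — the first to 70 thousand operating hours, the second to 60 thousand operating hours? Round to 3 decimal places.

0.033

p₁ = l_70/l_60 = 4,339/18,977 = 0.228645; p₂ = l_60/l_40 = 18,977/130,939 = 0.144930.
P(both) = p₁ × p₂ = 0.228645 × 0.144930 = 0.033138.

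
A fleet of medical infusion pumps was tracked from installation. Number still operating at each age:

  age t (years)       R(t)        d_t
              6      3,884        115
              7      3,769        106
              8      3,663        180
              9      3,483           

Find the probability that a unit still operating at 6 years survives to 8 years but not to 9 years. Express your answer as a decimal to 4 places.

This is the probability of reaching 8 but not 9, conditional on being operational at 6: (R(8) − R(9)) / R(6).
= (3,663 − 3,483) / 3,884 = 180 / 3,884 = 0.046344.

0.0463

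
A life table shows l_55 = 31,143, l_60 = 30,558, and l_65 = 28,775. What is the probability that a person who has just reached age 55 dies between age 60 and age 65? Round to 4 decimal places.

We want 5|5q55 = (l_60 − l_65)/l_55.
This is the probability of reaching 60 but not 65, conditional on being alive at 55: (l_60 − l_65) / l_55.
= (30,558 − 28,775) / 31,143 = 1,783 / 31,143 = 0.057252.

0.0573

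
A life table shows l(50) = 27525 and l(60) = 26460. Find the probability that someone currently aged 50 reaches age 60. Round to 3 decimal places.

The conditional survival probability is l(60)/l(50) = 26460/27525 = 0.961308.

0.961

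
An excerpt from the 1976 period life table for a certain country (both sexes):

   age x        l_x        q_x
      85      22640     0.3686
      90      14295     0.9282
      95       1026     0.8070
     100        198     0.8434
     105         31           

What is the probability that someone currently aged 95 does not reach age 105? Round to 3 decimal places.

0.970

P(die before 105 | alive at 95) = 1 − l_105/l_95 = 1 − 31/1026 = (995)/1026 = 0.969786.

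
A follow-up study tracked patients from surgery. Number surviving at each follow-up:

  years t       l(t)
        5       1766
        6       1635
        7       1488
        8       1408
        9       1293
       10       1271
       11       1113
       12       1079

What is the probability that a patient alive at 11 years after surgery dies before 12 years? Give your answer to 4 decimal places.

0.0305

P(die before 12 | alive at 11) = 1 − l(12)/l(11) = 1 − 1079/1113 = (34)/1113 = 0.030548.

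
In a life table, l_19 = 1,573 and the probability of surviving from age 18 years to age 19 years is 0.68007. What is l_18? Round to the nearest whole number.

2313

l_18 = l_19 / p = 1,573 / 0.68007 = 2313.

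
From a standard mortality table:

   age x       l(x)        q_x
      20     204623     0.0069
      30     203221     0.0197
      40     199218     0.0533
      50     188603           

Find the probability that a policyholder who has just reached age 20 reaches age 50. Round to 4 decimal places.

The conditional survival probability is l(50)/l(20) = 188603/204623 = 0.921710.

0.9217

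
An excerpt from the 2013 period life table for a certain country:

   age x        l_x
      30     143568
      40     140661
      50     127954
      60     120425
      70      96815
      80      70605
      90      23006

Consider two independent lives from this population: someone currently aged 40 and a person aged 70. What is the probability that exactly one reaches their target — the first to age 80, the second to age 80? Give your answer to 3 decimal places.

p₁ = l_80/l_40 = 70605/140661 = 0.501952; p₂ = l_80/l_70 = 70605/96815 = 0.729277.
P(exactly one) = p₁(1−p₂) + (1−p₁)p₂ = 0.135890 + 0.363215 = 0.499105.

0.499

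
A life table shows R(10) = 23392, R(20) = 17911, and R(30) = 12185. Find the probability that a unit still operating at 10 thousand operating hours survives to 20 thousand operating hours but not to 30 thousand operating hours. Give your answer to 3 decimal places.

This is the probability of reaching 20 but not 30, conditional on being operational at 10: (R(20) − R(30)) / R(10).
= (17911 − 12185) / 23392 = 5726 / 23392 = 0.244785.

0.245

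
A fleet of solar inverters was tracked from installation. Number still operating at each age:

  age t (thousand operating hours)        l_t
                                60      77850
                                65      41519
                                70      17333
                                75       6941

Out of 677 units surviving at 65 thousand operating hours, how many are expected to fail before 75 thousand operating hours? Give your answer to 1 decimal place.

563.8

The relevant probability is 1 − 6941/41519 = 0.832824.
Expected number = 677 × 0.832824 = 563.8.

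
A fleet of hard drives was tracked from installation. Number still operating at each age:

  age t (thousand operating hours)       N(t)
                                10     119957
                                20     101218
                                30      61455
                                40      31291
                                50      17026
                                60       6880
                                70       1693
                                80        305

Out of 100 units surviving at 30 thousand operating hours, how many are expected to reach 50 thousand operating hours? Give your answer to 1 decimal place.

The relevant probability is 17026/61455 = 0.277048.
Expected number = 100 × 0.277048 = 27.7.

27.7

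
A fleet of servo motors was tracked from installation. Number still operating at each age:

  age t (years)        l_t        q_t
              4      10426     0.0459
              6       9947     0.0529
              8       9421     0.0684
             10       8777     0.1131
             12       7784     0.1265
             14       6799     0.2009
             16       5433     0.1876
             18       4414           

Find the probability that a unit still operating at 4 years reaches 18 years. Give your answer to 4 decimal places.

The conditional survival probability is l_18/l_4 = 4414/10426 = 0.423365.

0.4234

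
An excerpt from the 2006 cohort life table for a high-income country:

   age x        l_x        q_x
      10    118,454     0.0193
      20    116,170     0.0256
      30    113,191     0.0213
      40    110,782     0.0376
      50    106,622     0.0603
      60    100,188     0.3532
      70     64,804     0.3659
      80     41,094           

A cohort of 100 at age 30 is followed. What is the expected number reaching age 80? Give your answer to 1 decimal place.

36.3

The relevant probability is 41,094/113,191 = 0.363050.
Expected number = 100 × 0.363050 = 36.3.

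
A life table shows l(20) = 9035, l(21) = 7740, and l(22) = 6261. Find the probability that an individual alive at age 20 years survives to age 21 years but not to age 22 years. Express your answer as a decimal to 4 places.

This is the probability of reaching 21 but not 22, conditional on being alive at 20: (l(21) − l(22)) / l(20).
= (7740 − 6261) / 9035 = 1479 / 9035 = 0.163697.

0.1637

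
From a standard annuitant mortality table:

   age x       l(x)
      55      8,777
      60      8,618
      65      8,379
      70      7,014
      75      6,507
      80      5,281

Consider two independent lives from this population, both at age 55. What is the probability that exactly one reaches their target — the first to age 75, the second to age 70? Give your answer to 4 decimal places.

p₁ = l(75)/l(55) = 6,507/8,777 = 0.741369; p₂ = l(70)/l(55) = 7,014/8,777 = 0.799134.
P(exactly one) = p₁(1−p₂) + (1−p₁)p₂ = 0.148916 + 0.206681 = 0.355597.

0.3556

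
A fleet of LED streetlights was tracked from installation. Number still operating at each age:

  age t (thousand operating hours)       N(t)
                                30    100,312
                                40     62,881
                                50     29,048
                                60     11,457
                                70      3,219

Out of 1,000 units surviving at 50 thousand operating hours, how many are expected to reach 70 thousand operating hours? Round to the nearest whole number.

111

The relevant probability is 3,219/29,048 = 0.110817.
Expected number = 1,000 × 0.110817 = 111.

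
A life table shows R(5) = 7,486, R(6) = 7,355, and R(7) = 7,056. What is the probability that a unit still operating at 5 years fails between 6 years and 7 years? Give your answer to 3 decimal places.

This is the probability of reaching 6 but not 7, conditional on being operational at 5: (R(6) − R(7)) / R(5).
= (7,355 − 7,056) / 7,486 = 299 / 7,486 = 0.039941.

0.040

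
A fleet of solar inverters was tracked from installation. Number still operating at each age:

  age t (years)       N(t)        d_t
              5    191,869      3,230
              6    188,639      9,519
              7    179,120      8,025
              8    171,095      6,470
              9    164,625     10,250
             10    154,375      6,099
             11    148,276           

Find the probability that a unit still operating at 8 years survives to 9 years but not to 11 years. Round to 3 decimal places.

This is the probability of reaching 9 but not 11, conditional on being operational at 8: (N(9) − N(11)) / N(8).
= (164,625 − 148,276) / 171,095 = 16,349 / 171,095 = 0.095555.

0.096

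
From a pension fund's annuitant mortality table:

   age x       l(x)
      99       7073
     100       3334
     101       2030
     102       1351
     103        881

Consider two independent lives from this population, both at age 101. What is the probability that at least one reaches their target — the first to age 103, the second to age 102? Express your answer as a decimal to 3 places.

0.811

p₁ = l(103)/l(101) = 881/2030 = 0.433990; p₂ = l(102)/l(101) = 1351/2030 = 0.665517.
P(at least one) = 1 − (1−p₁)(1−p₂) = 1 − 0.566010 × 0.334483 = 0.810679.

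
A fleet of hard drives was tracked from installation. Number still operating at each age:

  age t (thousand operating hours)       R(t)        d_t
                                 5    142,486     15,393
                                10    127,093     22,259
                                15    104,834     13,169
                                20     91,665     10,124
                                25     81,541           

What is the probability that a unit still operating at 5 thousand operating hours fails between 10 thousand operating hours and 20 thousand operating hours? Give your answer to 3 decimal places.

0.249

This is the probability of reaching 10 but not 20, conditional on being operational at 5: (R(10) − R(20)) / R(5).
= (127,093 − 91,665) / 142,486 = 35,428 / 142,486 = 0.248642.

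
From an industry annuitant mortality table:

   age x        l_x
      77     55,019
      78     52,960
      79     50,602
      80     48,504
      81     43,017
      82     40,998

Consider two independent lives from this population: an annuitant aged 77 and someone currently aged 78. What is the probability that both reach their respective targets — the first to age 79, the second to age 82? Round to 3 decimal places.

0.712

p₁ = l_79/l_77 = 50,602/55,019 = 0.919719; p₂ = l_82/l_78 = 40,998/52,960 = 0.774131.
P(both) = p₁ × p₂ = 0.919719 × 0.774131 = 0.711983.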